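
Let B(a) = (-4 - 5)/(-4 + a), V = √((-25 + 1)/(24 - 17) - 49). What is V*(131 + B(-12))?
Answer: 2105*I*√2569/112 ≈ 952.61*I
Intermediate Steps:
V = I*√2569/7 (V = √(-24/7 - 49) = √(-367/7) = I*√2569/7 ≈ 7.2408*I)
B(a) = -9/(-4 + a)
V*(131 + B(-12)) = (I*√2569/7)*(131 - 9/(-4 - 12)) = (I*√2569/7)*(131 - 9/(-16)) = (I*√2569/7)*(131 - 9*(-1/16)) = (I*√2569/7)*(131 + 9/16) = (I*√2569/7)*(2105/16) = 2105*I*√2569/112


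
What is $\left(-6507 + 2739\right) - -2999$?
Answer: $-769$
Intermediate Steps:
$\left(-6507 + 2739\right) - -2999 = -3768 + 2999 = -769$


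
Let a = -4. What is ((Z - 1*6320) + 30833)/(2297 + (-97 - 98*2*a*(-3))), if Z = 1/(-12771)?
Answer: -156527761/970596 ≈ -161.27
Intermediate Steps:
Z = -1/12771 ≈ -7.8302e-5
((Z - 1*6320) + 30833)/(2297 + (-97 - 98*2*a*(-3))) = ((-1/12771 - 1*6320) + 30833)/(2297 + (-97 - 98*2*(-4)*(-3))) = ((-1/12771 - 6320) + 30833)/(2297 + (-97 - (-784)*(-3))) = (-80712721/12771 + 30833)/(2297 + (-97 - 98*24)) = 313055522/(12771*(2297 + (-97 - 2352))) = 313055522/(12771*(2297 - 2449)) = (313055522/12771)/(-152) = (313055522/12771)*(-1/152) = -156527761/970596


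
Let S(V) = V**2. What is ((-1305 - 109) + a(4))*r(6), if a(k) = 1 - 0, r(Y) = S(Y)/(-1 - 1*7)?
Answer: 12717/2 ≈ 6358.5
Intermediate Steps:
r(Y) = -Y**2/8 (r(Y) = Y**2/(-1 - 1*7) = Y**2/(-1 - 7) = Y**2/(-8) = Y**2*(-1/8) = -Y**2/8)
a(k) = 1 (a(k) = 1 - 1*0 = 1 + 0 = 1)
((-1305 - 109) + a(4))*r(6) = ((-1305 - 109) + 1)*(-1/8*6**2) = (-1414 + 1)*(-1/8*36) = -1413*(-9/2) = 12717/2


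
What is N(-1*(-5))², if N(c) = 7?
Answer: 49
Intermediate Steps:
N(-1*(-5))² = 7² = 49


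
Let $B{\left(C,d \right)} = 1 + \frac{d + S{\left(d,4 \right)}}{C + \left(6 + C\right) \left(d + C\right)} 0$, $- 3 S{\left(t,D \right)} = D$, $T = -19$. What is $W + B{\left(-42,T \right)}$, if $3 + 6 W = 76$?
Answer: $\frac{79}{6} \approx 13.167$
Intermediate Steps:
$W = \frac{73}{6}$ ($W = - \frac{1}{2} + \frac{1}{6} \cdot 76 = - \frac{1}{2} + \frac{38}{3} = \frac{73}{6} \approx 12.167$)
$S{\left(t,D \right)} = - \frac{D}{3}$
$B{\left(C,d \right)} = 1$ ($B{\left(C,d \right)} = 1 + \frac{d - \frac{4}{3}}{C + \left(6 + C\right) \left(d + C\right)} 0 = 1 + \frac{d - \frac{4}{3}}{C + \left(6 + C\right) \left(C + d\right)} 0 = 1 + \frac{- \frac{4}{3} + d}{C + \left(6 + C\right) \left(C + d\right)} 0 = 1 + 0 = 1$)
$W + B{\left(-42,T \right)} = \frac{73}{6} + 1 = \frac{79}{6}$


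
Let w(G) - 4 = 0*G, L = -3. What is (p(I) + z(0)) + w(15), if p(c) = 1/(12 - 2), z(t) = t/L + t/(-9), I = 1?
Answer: 41/10 ≈ 4.1000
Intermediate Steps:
z(t) = -4*t/9 (z(t) = t/(-3) + t/(-9) = t*(-⅓) + t*(-⅑) = -t/3 - t/9 = -4*t/9)
p(c) = ⅒ (p(c) = 1/10 = ⅒)
w(G) = 4 (w(G) = 4 + 0*G = 4 + 0 = 4)
(p(I) + z(0)) + w(15) = (⅒ - 4/9*0) + 4 = (⅒ + 0) + 4 = ⅒ + 4 = 41/10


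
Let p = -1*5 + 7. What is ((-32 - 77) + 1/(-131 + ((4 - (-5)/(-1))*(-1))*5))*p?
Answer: -13735/63 ≈ -218.02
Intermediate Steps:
p = 2 (p = -5 + 7 = 2)
((-32 - 77) + 1/(-131 + ((4 - (-5)/(-1))*(-1))*5))*p = ((-32 - 77) + 1/(-131 + ((4 - (-5)/(-1))*(-1))*5))*2 = (-109 + 1/(-131 + ((4 - (-5)*(-1))*(-1))*5))*2 = (-109 + 1/(-131 + ((4 - 1*5)*(-1))*5))*2 = (-109 + 1/(-131 + ((4 - 5)*(-1))*5))*2 = (-109 + 1/(-131 - 1*(-1)*5))*2 = (-109 + 1/(-131 + 1*5))*2 = (-109 + 1/(-131 + 5))*2 = (-109 + 1/(-126))*2 = (-109 - 1/126)*2 = -13735/126*2 = -13735/63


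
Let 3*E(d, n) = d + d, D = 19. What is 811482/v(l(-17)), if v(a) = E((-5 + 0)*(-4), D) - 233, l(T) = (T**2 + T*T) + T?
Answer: -2434446/659 ≈ -3694.2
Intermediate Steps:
l(T) = T + 2*T**2 (l(T) = (T**2 + T**2) + T = 2*T**2 + T = T + 2*T**2)
E(d, n) = 2*d/3 (E(d, n) = (d + d)/3 = (2*d)/3 = 2*d/3)
v(a) = -659/3 (v(a) = 2*((-5 + 0)*(-4))/3 - 233 = 2*(-5*(-4))/3 - 233 = (2/3)*20 - 233 = 40/3 - 233 = -659/3)
811482/v(l(-17)) = 811482/(-659/3) = 811482*(-3/659) = -2434446/659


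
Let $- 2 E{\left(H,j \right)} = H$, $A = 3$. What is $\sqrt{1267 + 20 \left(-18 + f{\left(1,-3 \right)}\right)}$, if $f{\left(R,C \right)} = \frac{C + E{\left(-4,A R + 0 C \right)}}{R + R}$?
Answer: $\sqrt{897} \approx 29.95$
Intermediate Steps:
$E{\left(H,j \right)} = - \frac{H}{2}$
$f{\left(R,C \right)} = \frac{2 + C}{2 R}$ ($f{\left(R,C \right)} = \frac{C - -2}{R + R} = \frac{C + 2}{2 R} = \left(2 + C\right) \frac{1}{2 R} = \frac{2 + C}{2 R}$)
$\sqrt{1267 + 20 \left(-18 + f{\left(1,-3 \right)}\right)} = \sqrt{1267 + 20 \left(-18 + \frac{2 - 3}{2 \cdot 1}\right)} = \sqrt{1267 + 20 \left(-18 + \frac{1}{2} \cdot 1 \left(-1\right)\right)} = \sqrt{1267 + 20 \left(-18 - \frac{1}{2}\right)} = \sqrt{1267 + 20 \left(- \frac{37}{2}\right)} = \sqrt{1267 - 370} = \sqrt{897}$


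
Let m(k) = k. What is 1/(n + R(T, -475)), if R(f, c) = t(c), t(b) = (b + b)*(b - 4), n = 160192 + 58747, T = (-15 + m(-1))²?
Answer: 1/673989 ≈ 1.4837e-6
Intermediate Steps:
T = 256 (T = (-15 - 1)² = (-16)² = 256)
n = 218939
t(b) = 2*b*(-4 + b) (t(b) = (2*b)*(-4 + b) = 2*b*(-4 + b))
R(f, c) = 2*c*(-4 + c)
1/(n + R(T, -475)) = 1/(218939 + 2*(-475)*(-4 - 475)) = 1/(218939 + 2*(-475)*(-479)) = 1/(218939 + 455050) = 1/673989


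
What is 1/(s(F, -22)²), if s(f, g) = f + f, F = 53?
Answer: 1/11236 ≈ 8.9000e-5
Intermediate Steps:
s(f, g) = 2*f
1/(s(F, -22)²) = 1/((2*53)²) = 1/(106²) = 1/11236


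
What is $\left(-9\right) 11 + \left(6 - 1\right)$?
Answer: $-94$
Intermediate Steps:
$\left(-9\right) 11 + \left(6 - 1\right) = -99 + \left(6 - 1\right) = -99 + 5 = -94$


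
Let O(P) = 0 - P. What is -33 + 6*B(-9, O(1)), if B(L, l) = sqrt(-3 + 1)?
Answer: -33 + 6*I*sqrt(2) ≈ -33.0 + 8.4853*I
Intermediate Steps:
O(P) = -P
B(L, l) = I*sqrt(2) (B(L, l) = sqrt(-2) = I*sqrt(2))
-33 + 6*B(-9, O(1)) = -33 + 6*(I*sqrt(2)) = -33 + 6*I*sqrt(2)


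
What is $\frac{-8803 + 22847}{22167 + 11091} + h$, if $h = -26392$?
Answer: $- \frac{438865546}{16629} \approx -26392.0$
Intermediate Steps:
$\frac{-8803 + 22847}{22167 + 11091} + h = \frac{-8803 + 22847}{22167 + 11091} - 26392 = \frac{14044}{33258} - 26392 = 14044 \cdot \frac{1}{33258} - 26392 = \frac{7022}{16629} - 26392 = - \frac{438865546}{16629}$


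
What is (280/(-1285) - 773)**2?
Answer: 39488446089/66049 ≈ 5.9787e+5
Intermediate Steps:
(280/(-1285) - 773)**2 = (280*(-1/1285) - 773)**2 = (-56/257 - 773)**2 = (-198717/257)**2 = 39488446089/66049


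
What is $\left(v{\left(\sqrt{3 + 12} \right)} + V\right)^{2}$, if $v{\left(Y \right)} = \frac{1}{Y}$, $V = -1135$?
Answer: $\frac{\left(17025 - \sqrt{15}\right)^{2}}{225} \approx 1.2876 \cdot 10^{6}$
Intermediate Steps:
$\left(v{\left(\sqrt{3 + 12} \right)} + V\right)^{2} = \left(\frac{1}{\sqrt{3 + 12}} - 1135\right)^{2} = \left(\frac{1}{\sqrt{15}} - 1135\right)^{2} = \left(\frac{\sqrt{15}}{15} - 1135\right)^{2} = \left(-1135 + \frac{\sqrt{15}}{15}\right)^{2}$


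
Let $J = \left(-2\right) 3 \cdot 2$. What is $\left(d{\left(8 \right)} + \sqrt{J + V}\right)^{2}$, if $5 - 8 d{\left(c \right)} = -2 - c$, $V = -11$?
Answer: $- \frac{1247}{64} + \frac{15 i \sqrt{23}}{4} \approx -19.484 + 17.984 i$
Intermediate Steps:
$J = -12$ ($J = \left(-6\right) 2 = -12$)
$d{\left(c \right)} = \frac{7}{8} + \frac{c}{8}$ ($d{\left(c \right)} = \frac{5}{8} - \frac{-2 - c}{8} = \frac{5}{8} + \left(\frac{1}{4} + \frac{c}{8}\right) = \frac{7}{8} + \frac{c}{8}$)
$\left(d{\left(8 \right)} + \sqrt{J + V}\right)^{2} = \left(\left(\frac{7}{8} + \frac{1}{8} \cdot 8\right) + \sqrt{-12 - 11}\right)^{2} = \left(\left(\frac{7}{8} + 1\right) + \sqrt{-23}\right)^{2} = \left(\frac{15}{8} + i \sqrt{23}\right)^{2}$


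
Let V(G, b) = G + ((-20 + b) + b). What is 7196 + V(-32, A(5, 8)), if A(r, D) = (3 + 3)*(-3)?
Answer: 7108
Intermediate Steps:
A(r, D) = -18 (A(r, D) = 6*(-3) = -18)
V(G, b) = -20 + G + 2*b (V(G, b) = G + (-20 + 2*b) = -20 + G + 2*b)
7196 + V(-32, A(5, 8)) = 7196 + (-20 - 32 + 2*(-18)) = 7196 + (-20 - 32 - 36) = 7196 - 88 = 7108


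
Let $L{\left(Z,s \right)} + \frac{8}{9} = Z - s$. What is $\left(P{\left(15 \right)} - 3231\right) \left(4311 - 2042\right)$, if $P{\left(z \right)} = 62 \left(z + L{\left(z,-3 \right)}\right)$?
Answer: $- \frac{25324309}{9} \approx -2.8138 \cdot 10^{6}$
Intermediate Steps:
$L{\left(Z,s \right)} = - \frac{8}{9} + Z - s$ ($L{\left(Z,s \right)} = - \frac{8}{9} + \left(Z - s\right) = - \frac{8}{9} + Z - s$)
$P{\left(z \right)} = \frac{1178}{9} + 124 z$ ($P{\left(z \right)} = 62 \left(z - \left(- \frac{19}{9} - z\right)\right) = 62 \left(z + \left(- \frac{8}{9} + z + 3\right)\right) = 62 \left(z + \left(\frac{19}{9} + z\right)\right) = 62 \left(\frac{19}{9} + 2 z\right) = \frac{1178}{9} + 124 z$)
$\left(P{\left(15 \right)} - 3231\right) \left(4311 - 2042\right) = \left(\left(\frac{1178}{9} + 124 \cdot 15\right) - 3231\right) \left(4311 - 2042\right) = \left(\left(\frac{1178}{9} + 1860\right) - 3231\right) 2269 = \left(\frac{17918}{9} - 3231\right) 2269 = \left(- \frac{11161}{9}\right) 2269 = - \frac{25324309}{9}$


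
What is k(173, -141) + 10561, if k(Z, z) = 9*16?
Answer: 10705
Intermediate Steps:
k(Z, z) = 144
k(173, -141) + 10561 = 144 + 10561 = 10705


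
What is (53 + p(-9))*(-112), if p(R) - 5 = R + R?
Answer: -4480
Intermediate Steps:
p(R) = 5 + 2*R (p(R) = 5 + (R + R) = 5 + 2*R)
(53 + p(-9))*(-112) = (53 + (5 + 2*(-9)))*(-112) = (53 + (5 - 18))*(-112) = (53 - 13)*(-112) = 40*(-112) = -4480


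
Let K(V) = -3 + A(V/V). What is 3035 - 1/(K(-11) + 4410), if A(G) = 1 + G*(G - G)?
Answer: 13378279/4408 ≈ 3035.0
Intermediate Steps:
A(G) = 1 (A(G) = 1 + G*0 = 1 + 0 = 1)
K(V) = -2 (K(V) = -3 + 1 = -2)
3035 - 1/(K(-11) + 4410) = 3035 - 1/(-2 + 4410) = 3035 - 1/4408 = 13378279/4408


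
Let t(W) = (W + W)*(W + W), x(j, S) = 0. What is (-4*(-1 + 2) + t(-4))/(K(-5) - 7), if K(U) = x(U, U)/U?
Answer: -60/7 ≈ -8.5714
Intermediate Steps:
t(W) = 4*W² (t(W) = (2*W)*(2*W) = 4*W²)
K(U) = 0 (K(U) = 0/U = 0)
(-4*(-1 + 2) + t(-4))/(K(-5) - 7) = (-4*(-1 + 2) + 4*(-4)²)/(0 - 7) = (-4*1 + 4*16)/(-7) = -(-4 + 64)/7 = -⅐*60 = -60/7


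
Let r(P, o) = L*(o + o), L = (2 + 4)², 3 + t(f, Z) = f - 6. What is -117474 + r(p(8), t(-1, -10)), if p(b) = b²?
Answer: -118194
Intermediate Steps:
t(f, Z) = -9 + f (t(f, Z) = -3 + (f - 6) = -3 + (-6 + f) = -9 + f)
L = 36 (L = 6² = 36)
r(P, o) = 72*o (r(P, o) = 36*(o + o) = 36*(2*o) = 72*o)
-117474 + r(p(8), t(-1, -10)) = -117474 + 72*(-9 - 1) = -117474 + 72*(-10) = -117474 - 720 = -118194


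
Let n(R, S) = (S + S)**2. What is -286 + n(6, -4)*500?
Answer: 31714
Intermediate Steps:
n(R, S) = 4*S**2 (n(R, S) = (2*S)**2 = 4*S**2)
-286 + n(6, -4)*500 = -286 + (4*(-4)**2)*500 = -286 + (4*16)*500 = -286 + 64*500 = -286 + 32000 = 31714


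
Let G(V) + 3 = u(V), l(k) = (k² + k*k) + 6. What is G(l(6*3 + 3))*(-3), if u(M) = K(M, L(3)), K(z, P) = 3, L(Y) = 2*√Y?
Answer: 0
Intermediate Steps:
u(M) = 3
l(k) = 6 + 2*k² (l(k) = (k² + k²) + 6 = 2*k² + 6 = 6 + 2*k²)
G(V) = 0 (G(V) = -3 + 3 = 0)
G(l(6*3 + 3))*(-3) = 0*(-3) = 0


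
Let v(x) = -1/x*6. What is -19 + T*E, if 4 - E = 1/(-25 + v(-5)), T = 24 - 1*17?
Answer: 158/17 ≈ 9.2941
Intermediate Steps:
T = 7 (T = 24 - 17 = 7)
v(x) = -6/x
E = 481/119 (E = 4 - 1/(-25 - 6/(-5)) = 4 - 1/(-25 - 6*(-⅕)) = 4 - 1/(-25 + 6/5) = 4 - 1/(-119/5) = 4 - 1*(-5/119) = 4 + 5/119 = 481/119 ≈ 4.0420)
-19 + T*E = -19 + 7*(481/119) = -19 + 481/17 = 158/17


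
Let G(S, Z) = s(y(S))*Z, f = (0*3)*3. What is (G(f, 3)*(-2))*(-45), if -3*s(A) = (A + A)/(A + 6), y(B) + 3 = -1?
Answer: 360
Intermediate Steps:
y(B) = -4 (y(B) = -3 - 1 = -4)
s(A) = -2*A/(3*(6 + A)) (s(A) = -(A + A)/(3*(A + 6)) = -2*A/(3*(6 + A)))
f = 0 (f = 0*3 = 0)
G(S, Z) = 4*Z/3 (G(S, Z) = (-2*(-4)/(18 + 3*(-4)))*Z = (-2*(-4)/(18 - 12))*Z = (-2*(-4)/6)*Z = (-2*(-4)*⅙)*Z = 4*Z/3)
(G(f, 3)*(-2))*(-45) = (((4/3)*3)*(-2))*(-45) = (4*(-2))*(-45) = -8*(-45) = 360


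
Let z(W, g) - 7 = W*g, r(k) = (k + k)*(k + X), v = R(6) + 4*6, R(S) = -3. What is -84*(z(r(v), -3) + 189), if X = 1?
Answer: 216384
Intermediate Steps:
v = 21 (v = -3 + 4*6 = -3 + 24 = 21)
r(k) = 2*k*(1 + k) (r(k) = (k + k)*(k + 1) = (2*k)*(1 + k) = 2*k*(1 + k))
z(W, g) = 7 + W*g
-84*(z(r(v), -3) + 189) = -84*((7 + (2*21*(1 + 21))*(-3)) + 189) = -84*((7 + (2*21*22)*(-3)) + 189) = -84*((7 + 924*(-3)) + 189) = -84*((7 - 2772) + 189) = -84*(-2765 + 189) = -84*(-2576) = 216384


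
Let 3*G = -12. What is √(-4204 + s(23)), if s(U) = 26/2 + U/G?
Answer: I*√16787/2 ≈ 64.782*I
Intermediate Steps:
G = -4 (G = (⅓)*(-12) = -4)
s(U) = 13 - U/4 (s(U) = 26/2 + U/(-4) = 26*(½) + U*(-¼) = 13 - U/4)
√(-4204 + s(23)) = √(-4204 + (13 - ¼*23)) = √(-4204 + (13 - 23/4)) = √(-4204 + 29/4) = √(-16787/4) = I*√16787/2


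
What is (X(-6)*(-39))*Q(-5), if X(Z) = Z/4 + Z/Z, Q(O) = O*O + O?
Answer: 390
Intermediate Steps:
Q(O) = O + O² (Q(O) = O² + O = O + O²)
X(Z) = 1 + Z/4 (X(Z) = Z*(¼) + 1 = Z/4 + 1 = 1 + Z/4)
(X(-6)*(-39))*Q(-5) = ((1 + (¼)*(-6))*(-39))*(-5*(1 - 5)) = ((1 - 3/2)*(-39))*(-5*(-4)) = -½*(-39)*20 = (39/2)*20 = 390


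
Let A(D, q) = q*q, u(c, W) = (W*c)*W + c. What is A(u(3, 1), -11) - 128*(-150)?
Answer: 19321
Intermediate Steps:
u(c, W) = c + c*W² (u(c, W) = c*W² + c = c + c*W²)
A(D, q) = q²
A(u(3, 1), -11) - 128*(-150) = (-11)² - 128*(-150) = 121 + 19200 = 19321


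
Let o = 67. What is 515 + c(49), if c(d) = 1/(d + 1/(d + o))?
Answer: 2927891/5685 ≈ 515.02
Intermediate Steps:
c(d) = 1/(d + 1/(67 + d)) (c(d) = 1/(d + 1/(d + 67)) = 1/(d + 1/(67 + d)))
515 + c(49) = 515 + (67 + 49)/(1 + 49**2 + 67*49) = 515 + 116/(1 + 2401 + 3283) = 515 + 116/5685 = 2927891/5685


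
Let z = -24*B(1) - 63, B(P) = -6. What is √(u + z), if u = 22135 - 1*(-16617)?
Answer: √38833 ≈ 197.06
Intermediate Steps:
u = 38752 (u = 22135 + 16617 = 38752)
z = 81 (z = -24*(-6) - 63 = 144 - 63 = 81)
√(u + z) = √(38752 + 81) = √38833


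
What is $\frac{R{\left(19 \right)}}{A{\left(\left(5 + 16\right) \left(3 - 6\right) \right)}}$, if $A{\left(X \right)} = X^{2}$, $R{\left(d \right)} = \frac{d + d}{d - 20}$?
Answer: $- \frac{38}{3969} \approx -0.0095742$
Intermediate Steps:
$R{\left(d \right)} = \frac{2 d}{-20 + d}$
$\frac{R{\left(19 \right)}}{A{\left(\left(5 + 16\right) \left(3 - 6\right) \right)}} = \frac{2 \cdot 19 \frac{1}{-20 + 19}}{\left(\left(5 + 16\right) \left(3 - 6\right)\right)^{2}} = \frac{2 \cdot 19 \frac{1}{-1}}{\left(21 \left(-3\right)\right)^{2}} = \frac{2 \cdot 19 \left(-1\right)}{\left(-63\right)^{2}} = - \frac{38}{3969}$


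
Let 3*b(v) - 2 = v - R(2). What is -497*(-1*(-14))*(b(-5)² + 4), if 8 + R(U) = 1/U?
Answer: -86975/2 ≈ -43488.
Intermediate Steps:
R(U) = -8 + 1/U
b(v) = 19/6 + v/3 (b(v) = ⅔ + (v - (-8 + 1/2))/3 = ⅔ + (v - (-8 + ½))/3 = ⅔ + (v - 1*(-15/2))/3 = ⅔ + (v + 15/2)/3 = ⅔ + (15/2 + v)/3 = ⅔ + (5/2 + v/3) = 19/6 + v/3)
-497*(-1*(-14))*(b(-5)² + 4) = -497*(-1*(-14))*((19/6 + (⅓)*(-5))² + 4) = -6958*((19/6 - 5/3)² + 4) = -6958*((3/2)² + 4) = -6958*(9/4 + 4) = -6958*25/4 = -497*175/2 = -86975/2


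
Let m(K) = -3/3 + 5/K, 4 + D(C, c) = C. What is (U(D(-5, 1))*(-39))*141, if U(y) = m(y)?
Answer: 8554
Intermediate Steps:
D(C, c) = -4 + C
m(K) = -1 + 5/K (m(K) = -3*⅓ + 5/K = -1 + 5/K)
U(y) = (5 - y)/y
(U(D(-5, 1))*(-39))*141 = (((5 - (-4 - 5))/(-4 - 5))*(-39))*141 = (((5 - 1*(-9))/(-9))*(-39))*141 = (-(5 + 9)/9*(-39))*141 = (-⅑*14*(-39))*141 = -14/9*(-39)*141 = (182/3)*141 = 8554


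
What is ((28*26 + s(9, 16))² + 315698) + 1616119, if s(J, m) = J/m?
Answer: 630430801/256 ≈ 2.4626e+6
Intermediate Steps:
((28*26 + s(9, 16))² + 315698) + 1616119 = ((28*26 + 9/16)² + 315698) + 1616119 = ((728 + 9*(1/16))² + 315698) + 1616119 = ((728 + 9/16)² + 315698) + 1616119 = ((11657/16)² + 315698) + 1616119 = (135885649/256 + 315698) + 1616119 = 216704337/256 + 1616119 = 630430801/256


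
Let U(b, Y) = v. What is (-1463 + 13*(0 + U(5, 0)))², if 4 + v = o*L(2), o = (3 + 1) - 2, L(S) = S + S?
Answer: 1990921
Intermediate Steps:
L(S) = 2*S
o = 2 (o = 4 - 2 = 2)
v = 4 (v = -4 + 2*(2*2) = -4 + 2*4 = -4 + 8 = 4)
U(b, Y) = 4
(-1463 + 13*(0 + U(5, 0)))² = (-1463 + 13*(0 + 4))² = (-1463 + 13*4)² = (-1463 + 52)² = (-1411)² = 1990921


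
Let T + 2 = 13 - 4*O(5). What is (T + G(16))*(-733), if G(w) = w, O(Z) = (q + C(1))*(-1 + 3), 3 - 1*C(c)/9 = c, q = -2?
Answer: 74033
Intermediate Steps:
C(c) = 27 - 9*c
O(Z) = 32 (O(Z) = (-2 + (27 - 9*1))*(-1 + 3) = (-2 + (27 - 9))*2 = (-2 + 18)*2 = 16*2 = 32)
T = -117 (T = -2 + (13 - 4*32) = -2 + (13 - 128) = -2 - 115 = -117)
(T + G(16))*(-733) = (-117 + 16)*(-733) = -101*(-733) = 74033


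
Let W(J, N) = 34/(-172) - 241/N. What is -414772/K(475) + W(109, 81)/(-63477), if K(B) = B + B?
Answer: -91702093156927/210035871450 ≈ -436.60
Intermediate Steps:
K(B) = 2*B
W(J, N) = -17/86 - 241/N (W(J, N) = 34*(-1/172) - 241/N = -17/86 - 241/N)
-414772/K(475) + W(109, 81)/(-63477) = -414772/(2*475) + (-17/86 - 241/81)/(-63477) = -414772/950 + (-17/86 - 241*1/81)*(-1/63477) = -414772*1/950 + (-17/86 - 241/81)*(-1/63477) = -207386/475 - 22103/6966*(-1/63477) = -207386/475 + 22103/442180782 = -91702093156927/210035871450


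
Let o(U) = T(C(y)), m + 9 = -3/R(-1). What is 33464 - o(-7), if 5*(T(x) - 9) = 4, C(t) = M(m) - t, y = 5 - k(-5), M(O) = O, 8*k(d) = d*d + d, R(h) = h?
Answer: 167271/5 ≈ 33454.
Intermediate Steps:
m = -6 (m = -9 - 3/(-1) = -9 - 3*(-1) = -9 + 3 = -6)
k(d) = d/8 + d²/8 (k(d) = (d*d + d)/8 = (d² + d)/8 = (d + d²)/8 = d/8 + d²/8)
y = 5/2 (y = 5 - (-5)*(1 - 5)/8 = 5 - (-5)*(-4)/8 = 5 - 1*5/2 = 5 - 5/2 = 5/2 ≈ 2.5000)
C(t) = -6 - t
T(x) = 49/5 (T(x) = 9 + (⅕)*4 = 9 + ⅘ = 49/5)
o(U) = 49/5
33464 - o(-7) = 33464 - 1*49/5 = 33464 - 49/5 = 167271/5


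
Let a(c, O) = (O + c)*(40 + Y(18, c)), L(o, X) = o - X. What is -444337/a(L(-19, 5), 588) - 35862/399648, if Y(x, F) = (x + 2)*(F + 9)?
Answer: 897497863/305231160 ≈ 2.9404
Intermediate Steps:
Y(x, F) = (2 + x)*(9 + F)
a(c, O) = (220 + 20*c)*(O + c) (a(c, O) = (O + c)*(40 + (18 + 2*c + 9*18 + c*18)) = (O + c)*(40 + (18 + 2*c + 162 + 18*c)) = (O + c)*(40 + (180 + 20*c)) = (O + c)*(220 + 20*c) = (220 + 20*c)*(O + c))
-444337/a(L(-19, 5), 588) - 35862/399648 = -444337/(20*(-19 - 1*5)² + 220*588 + 220*(-19 - 1*5) + 20*588*(-19 - 1*5)) - 35862/399648 = -444337/(20*(-19 - 5)² + 129360 + 220*(-19 - 5) + 20*588*(-19 - 5)) - 35862*1/399648 = -444337/(20*(-24)² + 129360 + 220*(-24) + 20*588*(-24)) - 5977/66608 = -444337/(20*576 + 129360 - 5280 - 282240) - 5977/66608 = -444337/(11520 + 129360 - 5280 - 282240) - 5977/66608 = -444337/(-146640) - 5977/66608 = -444337*(-1/146640) - 5977/66608 = 444337/146640 - 5977/66608 = 897497863/305231160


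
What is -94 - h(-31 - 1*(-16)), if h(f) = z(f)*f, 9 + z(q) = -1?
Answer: -244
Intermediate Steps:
z(q) = -10 (z(q) = -9 - 1 = -10)
h(f) = -10*f
-94 - h(-31 - 1*(-16)) = -94 - (-10)*(-31 - 1*(-16)) = -94 - (-10)*(-31 + 16) = -94 - (-10)*(-15) = -94 - 1*150 = -94 - 150 = -244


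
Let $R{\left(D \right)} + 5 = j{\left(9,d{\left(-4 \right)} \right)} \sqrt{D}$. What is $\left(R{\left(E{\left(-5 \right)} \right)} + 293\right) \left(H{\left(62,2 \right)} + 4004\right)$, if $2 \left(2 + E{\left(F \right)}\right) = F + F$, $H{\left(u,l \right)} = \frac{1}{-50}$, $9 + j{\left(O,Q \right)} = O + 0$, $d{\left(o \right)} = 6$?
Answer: $\frac{28828656}{25} \approx 1.1531 \cdot 10^{6}$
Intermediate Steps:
$j{\left(O,Q \right)} = -9 + O$ ($j{\left(O,Q \right)} = -9 + \left(O + 0\right) = -9 + O$)
$H{\left(u,l \right)} = - \frac{1}{50}$
$E{\left(F \right)} = -2 + F$ ($E{\left(F \right)} = -2 + \frac{F + F}{2} = -2 + \frac{2 F}{2} = -2 + F$)
$R{\left(D \right)} = -5$ ($R{\left(D \right)} = -5 + \left(-9 + 9\right) \sqrt{D} = -5 + 0 \sqrt{D} = -5 + 0 = -5$)
$\left(R{\left(E{\left(-5 \right)} \right)} + 293\right) \left(H{\left(62,2 \right)} + 4004\right) = \left(-5 + 293\right) \left(- \frac{1}{50} + 4004\right) = 288 \cdot \frac{200199}{50} = \frac{28828656}{25}$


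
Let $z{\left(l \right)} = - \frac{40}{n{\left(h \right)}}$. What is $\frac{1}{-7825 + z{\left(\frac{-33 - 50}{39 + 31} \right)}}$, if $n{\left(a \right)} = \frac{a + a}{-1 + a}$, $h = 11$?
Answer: $- \frac{11}{86275} \approx -0.0001275$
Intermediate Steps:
$n{\left(a \right)} = \frac{2 a}{-1 + a}$
$z{\left(l \right)} = - \frac{200}{11}$ ($z{\left(l \right)} = - \frac{40}{2 \cdot 11 \frac{1}{-1 + 11}} = - \frac{40}{2 \cdot 11 \cdot \frac{1}{10}} = - \frac{40}{\frac{11}{5}} = \left(-40\right) \frac{5}{11} = - \frac{200}{11}$)
$\frac{1}{-7825 + z{\left(\frac{-33 - 50}{39 + 31} \right)}} = \frac{1}{-7825 - \frac{200}{11}} = \frac{1}{- \frac{86275}{11}} = - \frac{11}{86275}$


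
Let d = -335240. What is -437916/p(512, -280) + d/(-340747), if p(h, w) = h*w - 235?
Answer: 65785783684/16309855155 ≈ 4.0335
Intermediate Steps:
p(h, w) = -235 + h*w
-437916/p(512, -280) + d/(-340747) = -437916/(-235 + 512*(-280)) - 335240/(-340747) = -437916/(-235 - 143360) - 335240*(-1/340747) = -437916/(-143595) + 335240/340747 = -437916*(-1/143595) + 335240/340747 = 145972/47865 + 335240/340747 = 65785783684/16309855155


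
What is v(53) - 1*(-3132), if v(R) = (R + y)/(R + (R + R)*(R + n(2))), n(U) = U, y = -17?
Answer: 6141864/1961 ≈ 3132.0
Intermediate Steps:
v(R) = (-17 + R)/(R + 2*R*(2 + R)) (v(R) = (R - 17)/(R + (R + R)*(R + 2)) = (-17 + R)/(R + (2*R)*(2 + R)) = (-17 + R)/(R + 2*R*(2 + R)))
v(53) - 1*(-3132) = (-17 + 53)/(53*(5 + 2*53)) - 1*(-3132) = (1/53)*36/(5 + 106) + 3132 = (1/53)*36/111 + 3132 = (1/53)*(1/111)*36 + 3132 = 12/1961 + 3132 = 6141864/1961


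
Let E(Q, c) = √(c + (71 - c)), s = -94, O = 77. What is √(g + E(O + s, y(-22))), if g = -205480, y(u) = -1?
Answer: √(-205480 + √71) ≈ 453.29*I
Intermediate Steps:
E(Q, c) = √71
√(g + E(O + s, y(-22))) = √(-205480 + √71)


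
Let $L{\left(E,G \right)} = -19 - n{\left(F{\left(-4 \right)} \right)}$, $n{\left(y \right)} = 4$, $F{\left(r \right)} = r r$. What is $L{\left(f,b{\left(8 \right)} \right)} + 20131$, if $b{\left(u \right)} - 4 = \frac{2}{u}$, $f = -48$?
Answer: $20108$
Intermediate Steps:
$F{\left(r \right)} = r^{2}$
$b{\left(u \right)} = 4 + \frac{2}{u}$
$L{\left(E,G \right)} = -23$ ($L{\left(E,G \right)} = -19 - 4 = -23$)
$L{\left(f,b{\left(8 \right)} \right)} + 20131 = -23 + 20131 = 20108$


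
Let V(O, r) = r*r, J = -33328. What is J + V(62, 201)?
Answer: 7073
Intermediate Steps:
V(O, r) = r**2
J + V(62, 201) = -33328 + 201**2 = -33328 + 40401 = 7073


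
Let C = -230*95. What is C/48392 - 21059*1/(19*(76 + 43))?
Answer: -23228043/2378572 ≈ -9.7655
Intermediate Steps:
C = -21850
C/48392 - 21059*1/(19*(76 + 43)) = -21850/48392 - 21059*1/(19*(76 + 43)) = -21850*1/48392 - 21059/(119*19) = -475/1052 - 21059/2261 = -23228043/2378572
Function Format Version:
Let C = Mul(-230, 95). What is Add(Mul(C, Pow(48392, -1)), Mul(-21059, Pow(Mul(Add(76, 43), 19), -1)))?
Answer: Rational(-23228043, 2378572) ≈ -9.7655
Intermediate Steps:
C = -21850
Add(Mul(C, Pow(48392, -1)), Mul(-21059, Pow(Mul(Add(76, 43), 19), -1))) = Add(Mul(-21850, Pow(48392, -1)), Mul(-21059, Pow(Mul(Add(76, 43), 19), -1))) = Add(Mul(-21850, Rational(1, 48392)), Mul(-21059, Pow(Mul(119, 19), -1))) = Add(Rational(-475, 1052), Mul(-21059, Pow(2261, -1))) = Add(Rational(-475, 1052), Mul(-21059, Rational(1, 2261))) = Add(Rational(-475, 1052), Rational(-21059, 2261)) = Rational(-23228043, 2378572)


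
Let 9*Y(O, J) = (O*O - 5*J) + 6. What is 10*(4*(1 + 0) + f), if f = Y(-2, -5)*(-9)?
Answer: -310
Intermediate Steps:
Y(O, J) = 2/3 - 5*J/9 + O**2/9 (Y(O, J) = ((O*O - 5*J) + 6)/9 = ((O**2 - 5*J) + 6)/9 = (6 + O**2 - 5*J)/9 = 2/3 - 5*J/9 + O**2/9)
f = -35 (f = (2/3 - 5/9*(-5) + (1/9)*(-2)**2)*(-9) = (2/3 + 25/9 + (1/9)*4)*(-9) = (2/3 + 25/9 + 4/9)*(-9) = (35/9)*(-9) = -35)
10*(4*(1 + 0) + f) = 10*(4*(1 + 0) - 35) = 10*(4*1 - 35) = 10*(4 - 35) = 10*(-31) = -310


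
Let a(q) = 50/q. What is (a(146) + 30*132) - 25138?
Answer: -1545969/73 ≈ -21178.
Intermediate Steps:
(a(146) + 30*132) - 25138 = (50/146 + 30*132) - 25138 = (50*(1/146) + 3960) - 25138 = (25/73 + 3960) - 25138 = 289105/73 - 25138 = -1545969/73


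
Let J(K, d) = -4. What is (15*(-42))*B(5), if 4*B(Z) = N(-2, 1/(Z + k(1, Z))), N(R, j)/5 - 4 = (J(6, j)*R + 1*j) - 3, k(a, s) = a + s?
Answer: -78750/11 ≈ -7159.1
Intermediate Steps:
N(R, j) = 5 - 20*R + 5*j (N(R, j) = 20 + 5*((-4*R + 1*j) - 3) = 20 + 5*((-4*R + j) - 3) = 20 + 5*((j - 4*R) - 3) = 20 + 5*(-3 + j - 4*R) = 20 + (-15 - 20*R + 5*j) = 5 - 20*R + 5*j)
B(Z) = 45/4 + 5/(4*(1 + 2*Z)) (B(Z) = (5 - 20*(-2) + 5/(Z + (1 + Z)))/4 = (5 + 40 + 5/(1 + 2*Z))/4 = (45 + 5/(1 + 2*Z))/4 = 45/4 + 5/(4*(1 + 2*Z)))
(15*(-42))*B(5) = (15*(-42))*(5*(5 + 9*5)/(2*(1 + 2*5))) = -1575*(5 + 45)/(1 + 10) = -1575*50/11 = -630*125/11 = -78750/11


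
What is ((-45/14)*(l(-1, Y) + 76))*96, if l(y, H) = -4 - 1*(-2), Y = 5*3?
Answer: -159840/7 ≈ -22834.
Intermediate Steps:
Y = 15
l(y, H) = -2 (l(y, H) = -4 + 2 = -2)
((-45/14)*(l(-1, Y) + 76))*96 = ((-45/14)*(-2 + 76))*96 = (-45*1/14*74)*96 = -45/14*74*96 = -1665/7*96 = -159840/7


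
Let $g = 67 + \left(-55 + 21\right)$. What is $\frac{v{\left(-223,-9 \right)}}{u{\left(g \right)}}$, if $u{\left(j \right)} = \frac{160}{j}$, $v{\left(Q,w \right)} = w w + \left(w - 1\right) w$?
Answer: $\frac{5643}{160} \approx 35.269$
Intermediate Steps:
$v{\left(Q,w \right)} = w^{2} + w \left(-1 + w\right)$ ($v{\left(Q,w \right)} = w^{2} + \left(-1 + w\right) w = w^{2} + w \left(-1 + w\right)$)
$g = 33$ ($g = 67 - 34 = 33$)
$\frac{v{\left(-223,-9 \right)}}{u{\left(g \right)}} = \frac{\left(-9\right) \left(-1 + 2 \left(-9\right)\right)}{160 \cdot \frac{1}{33}} = \frac{\left(-9\right) \left(-1 - 18\right)}{160 \cdot \frac{1}{33}} = \frac{\left(-9\right) \left(-19\right)}{\frac{160}{33}} = 171 \cdot \frac{33}{160} = \frac{5643}{160}$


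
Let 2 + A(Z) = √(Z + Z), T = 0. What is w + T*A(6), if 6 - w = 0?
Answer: 6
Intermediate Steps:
A(Z) = -2 + √2*√Z (A(Z) = -2 + √(Z + Z) = -2 + √(2*Z) = -2 + √2*√Z)
w = 6 (w = 6 - 1*0 = 6 + 0 = 6)
w + T*A(6) = 6 + 0*(-2 + √2*√6) = 6 + 0*(-2 + 2*√3) = 6 + 0 = 6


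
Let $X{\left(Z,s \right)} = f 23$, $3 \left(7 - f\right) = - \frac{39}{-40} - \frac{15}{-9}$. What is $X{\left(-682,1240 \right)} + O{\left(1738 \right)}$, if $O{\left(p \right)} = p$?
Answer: $\frac{676349}{360} \approx 1878.7$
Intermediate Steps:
$f = \frac{2203}{360}$ ($f = 7 - \frac{- \frac{39}{-40} - \frac{15}{-9}}{3} = 7 - \frac{\left(-39\right) \left(- \frac{1}{40}\right) - - \frac{5}{3}}{3} = 7 - \frac{\frac{39}{40} + \frac{5}{3}}{3} = 7 - \frac{317}{360} = \frac{2203}{360} \approx 6.1194$)
$X{\left(Z,s \right)} = \frac{50669}{360}$ ($X{\left(Z,s \right)} = \frac{2203}{360} \cdot 23 = \frac{50669}{360}$)
$X{\left(-682,1240 \right)} + O{\left(1738 \right)} = \frac{50669}{360} + 1738 = \frac{676349}{360}$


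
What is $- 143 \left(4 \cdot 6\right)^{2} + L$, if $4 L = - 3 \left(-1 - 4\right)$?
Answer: $- \frac{329457}{4} \approx -82364.0$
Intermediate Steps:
$L = \frac{15}{4}$ ($L = \frac{\left(-3\right) \left(-1 - 4\right)}{4} = \frac{\left(-3\right) \left(-5\right)}{4} = \frac{1}{4} \cdot 15 = \frac{15}{4} \approx 3.75$)
$- 143 \left(4 \cdot 6\right)^{2} + L = - 143 \left(4 \cdot 6\right)^{2} + \frac{15}{4} = - 143 \cdot 24^{2} + \frac{15}{4} = \left(-143\right) 576 + \frac{15}{4} = -82368 + \frac{15}{4} = - \frac{329457}{4}$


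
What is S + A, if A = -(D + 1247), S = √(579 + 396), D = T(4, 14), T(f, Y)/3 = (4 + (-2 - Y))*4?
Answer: -1103 + 5*√39 ≈ -1071.8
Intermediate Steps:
T(f, Y) = 24 - 12*Y (T(f, Y) = 3*((4 + (-2 - Y))*4) = 3*((2 - Y)*4) = 3*(8 - 4*Y) = 24 - 12*Y)
D = -144 (D = 24 - 12*14 = 24 - 168 = -144)
S = 5*√39 (S = √975 = 5*√39 ≈ 31.225)
A = -1103 (A = -(-144 + 1247) = -1*1103 = -1103)
S + A = 5*√39 - 1103 = -1103 + 5*√39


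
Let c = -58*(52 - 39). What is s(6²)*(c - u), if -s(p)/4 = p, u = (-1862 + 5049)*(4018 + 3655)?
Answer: 3521463120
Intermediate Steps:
u = 24453851 (u = 3187*7673 = 24453851)
c = -754 (c = -58*13 = -754)
s(p) = -4*p
s(6²)*(c - u) = (-4*6²)*(-754 - 1*24453851) = (-4*36)*(-754 - 24453851) = -144*(-24454605) = 3521463120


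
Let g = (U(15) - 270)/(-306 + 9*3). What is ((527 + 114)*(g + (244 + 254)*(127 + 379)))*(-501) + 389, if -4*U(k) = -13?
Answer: -30103722405017/372 ≈ -8.0924e+10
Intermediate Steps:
U(k) = 13/4 (U(k) = -¼*(-13) = 13/4)
g = 1067/1116 (g = (13/4 - 270)/(-306 + 9*3) = -1067/(4*(-306 + 27)) = -1067/4/(-279) = -1067/4*(-1/279) = 1067/1116 ≈ 0.95609)
((527 + 114)*(g + (244 + 254)*(127 + 379)))*(-501) + 389 = ((527 + 114)*(1067/1116 + (244 + 254)*(127 + 379)))*(-501) + 389 = (641*(1067/1116 + 498*506))*(-501) + 389 = (641*(1067/1116 + 251988))*(-501) + 389 = (641*(281219675/1116))*(-501) + 389 = (180261811675/1116)*(-501) + 389 = -30103722549725/372 + 389 = -30103722405017/372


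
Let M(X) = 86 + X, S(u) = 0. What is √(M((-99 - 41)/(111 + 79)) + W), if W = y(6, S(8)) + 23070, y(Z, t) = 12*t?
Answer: 5*√334362/19 ≈ 152.17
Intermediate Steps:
W = 23070 (W = 12*0 + 23070 = 0 + 23070 = 23070)
√(M((-99 - 41)/(111 + 79)) + W) = √((86 + (-99 - 41)/(111 + 79)) + 23070) = √((86 - 140/190) + 23070) = √((86 - 140*1/190) + 23070) = √((86 - 14/19) + 23070) = √(1620/19 + 23070) = √(439950/19) = 5*√334362/19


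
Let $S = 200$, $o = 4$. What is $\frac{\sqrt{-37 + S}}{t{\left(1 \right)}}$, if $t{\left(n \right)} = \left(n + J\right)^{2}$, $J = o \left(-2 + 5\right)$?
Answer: $\frac{\sqrt{163}}{169} \approx 0.075545$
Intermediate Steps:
$J = 12$ ($J = 4 \left(-2 + 5\right) = 4 \cdot 3 = 12$)
$t{\left(n \right)} = \left(12 + n\right)^{2}$ ($t{\left(n \right)} = \left(n + 12\right)^{2} = \left(12 + n\right)^{2}$)
$\frac{\sqrt{-37 + S}}{t{\left(1 \right)}} = \frac{\sqrt{-37 + 200}}{\left(12 + 1\right)^{2}} = \frac{\sqrt{163}}{13^{2}} = \frac{\sqrt{163}}{169}$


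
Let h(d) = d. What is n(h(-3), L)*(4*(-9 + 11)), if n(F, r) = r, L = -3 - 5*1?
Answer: -64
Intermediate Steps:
L = -8 (L = -3 - 5 = -8)
n(h(-3), L)*(4*(-9 + 11)) = -32*(-9 + 11) = -32*2 = -8*8 = -64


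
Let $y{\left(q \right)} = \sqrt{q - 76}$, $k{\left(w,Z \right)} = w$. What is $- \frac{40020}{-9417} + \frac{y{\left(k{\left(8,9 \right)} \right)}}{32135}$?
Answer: $\frac{13340}{3139} + \frac{2 i \sqrt{17}}{32135} \approx 4.2498 + 0.00025661 i$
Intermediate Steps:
$y{\left(q \right)} = \sqrt{-76 + q}$
$- \frac{40020}{-9417} + \frac{y{\left(k{\left(8,9 \right)} \right)}}{32135} = - \frac{40020}{-9417} + \frac{\sqrt{-76 + 8}}{32135} = \left(-40020\right) \left(- \frac{1}{9417}\right) + \sqrt{-68} \cdot \frac{1}{32135} = \frac{13340}{3139} + 2 i \sqrt{17} \cdot \frac{1}{32135} = \frac{13340}{3139} + \frac{2 i \sqrt{17}}{32135}$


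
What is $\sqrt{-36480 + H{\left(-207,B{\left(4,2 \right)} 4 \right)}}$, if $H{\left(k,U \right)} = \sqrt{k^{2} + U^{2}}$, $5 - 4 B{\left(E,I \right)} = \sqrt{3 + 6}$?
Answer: $\sqrt{-36480 + \sqrt{42853}} \approx 190.45 i$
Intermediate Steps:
$B{\left(E,I \right)} = \frac{1}{2}$ ($B{\left(E,I \right)} = \frac{5}{4} - \frac{\sqrt{3 + 6}}{4} = \frac{5}{4} - \frac{\sqrt{9}}{4} = \frac{5}{4} - \frac{3}{4} = \frac{1}{2}$)
$H{\left(k,U \right)} = \sqrt{U^{2} + k^{2}}$
$\sqrt{-36480 + H{\left(-207,B{\left(4,2 \right)} 4 \right)}} = \sqrt{-36480 + \sqrt{\left(\frac{1}{2} \cdot 4\right)^{2} + \left(-207\right)^{2}}} = \sqrt{-36480 + \sqrt{2^{2} + 42849}} = \sqrt{-36480 + \sqrt{4 + 42849}} = \sqrt{-36480 + \sqrt{42853}}$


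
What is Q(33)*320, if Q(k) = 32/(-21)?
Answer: -10240/21 ≈ -487.62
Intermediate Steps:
Q(k) = -32/21 (Q(k) = 32*(-1/21) = -32/21)
Q(33)*320 = -32/21*320 = -10240/21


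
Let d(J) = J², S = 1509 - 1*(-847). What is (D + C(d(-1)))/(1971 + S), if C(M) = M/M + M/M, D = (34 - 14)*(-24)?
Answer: -478/4327 ≈ -0.11047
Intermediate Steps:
D = -480 (D = 20*(-24) = -480)
S = 2356 (S = 1509 + 847 = 2356)
C(M) = 2 (C(M) = 1 + 1 = 2)
(D + C(d(-1)))/(1971 + S) = (-480 + 2)/(1971 + 2356) = -478/4327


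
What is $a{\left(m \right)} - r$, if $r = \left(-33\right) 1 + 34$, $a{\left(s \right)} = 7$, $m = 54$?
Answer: $6$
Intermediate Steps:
$r = 1$ ($r = -33 + 34 = 1$)
$a{\left(m \right)} - r = 7 - 1 = 6$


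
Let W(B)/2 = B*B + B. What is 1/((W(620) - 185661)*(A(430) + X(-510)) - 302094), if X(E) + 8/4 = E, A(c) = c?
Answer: -1/48221172 ≈ -2.0738e-8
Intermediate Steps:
W(B) = 2*B + 2*B**2 (W(B) = 2*(B*B + B) = 2*(B**2 + B) = 2*(B + B**2) = 2*B + 2*B**2)
X(E) = -2 + E
1/((W(620) - 185661)*(A(430) + X(-510)) - 302094) = 1/((2*620*(1 + 620) - 185661)*(430 + (-2 - 510)) - 302094) = 1/((2*620*621 - 185661)*(430 - 512) - 302094) = 1/((770040 - 185661)*(-82) - 302094) = 1/(584379*(-82) - 302094) = 1/(-47919078 - 302094) = 1/(-48221172) = -1/48221172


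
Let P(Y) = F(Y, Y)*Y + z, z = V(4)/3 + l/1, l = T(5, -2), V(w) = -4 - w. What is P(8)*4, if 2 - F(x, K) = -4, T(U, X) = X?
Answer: 520/3 ≈ 173.33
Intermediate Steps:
l = -2
F(x, K) = 6 (F(x, K) = 2 - 1*(-4) = 2 + 4 = 6)
z = -14/3 (z = (-4 - 1*4)/3 - 2/1 = (-4 - 4)*(⅓) - 2*1 = -8*⅓ - 2 = -8/3 - 2 = -14/3 ≈ -4.6667)
P(Y) = -14/3 + 6*Y (P(Y) = 6*Y - 14/3 = -14/3 + 6*Y)
P(8)*4 = (-14/3 + 6*8)*4 = (-14/3 + 48)*4 = (130/3)*4 = 520/3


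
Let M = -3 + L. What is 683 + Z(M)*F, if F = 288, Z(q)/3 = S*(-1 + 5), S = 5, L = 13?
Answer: 17963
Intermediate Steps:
M = 10 (M = -3 + 13 = 10)
Z(q) = 60 (Z(q) = 3*(5*(-1 + 5)) = 3*(5*4) = 3*20 = 60)
683 + Z(M)*F = 683 + 60*288 = 683 + 17280 = 17963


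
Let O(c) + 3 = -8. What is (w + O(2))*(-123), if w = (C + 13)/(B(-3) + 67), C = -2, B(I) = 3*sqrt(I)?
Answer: 6019497/4516 + 4059*I*sqrt(3)/4516 ≈ 1332.9 + 1.5568*I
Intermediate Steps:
O(c) = -11 (O(c) = -3 - 8 = -11)
w = 11/(67 + 3*I*sqrt(3)) (w = (-2 + 13)/(3*sqrt(-3) + 67) = 11/(3*(I*sqrt(3)) + 67) = 11/(3*I*sqrt(3) + 67) = 11/(67 + 3*I*sqrt(3)) ≈ 0.1632 - 0.012657*I)
(w + O(2))*(-123) = ((737/4516 - 33*I*sqrt(3)/4516) - 11)*(-123) = (-48939/4516 - 33*I*sqrt(3)/4516)*(-123) = 6019497/4516 + 4059*I*sqrt(3)/4516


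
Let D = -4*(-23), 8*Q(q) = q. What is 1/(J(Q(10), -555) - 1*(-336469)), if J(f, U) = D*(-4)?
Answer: 1/336101 ≈ 2.9753e-6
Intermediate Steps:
Q(q) = q/8
D = 92
J(f, U) = -368 (J(f, U) = 92*(-4) = -368)
1/(J(Q(10), -555) - 1*(-336469)) = 1/(-368 - 1*(-336469)) = 1/(-368 + 336469) = 1/336101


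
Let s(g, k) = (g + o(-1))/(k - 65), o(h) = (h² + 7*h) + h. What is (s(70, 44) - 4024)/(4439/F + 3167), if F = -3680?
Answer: -644320/506527 ≈ -1.2720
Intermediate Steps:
o(h) = h² + 8*h
s(g, k) = (-7 + g)/(-65 + k) (s(g, k) = (g - (8 - 1))/(k - 65) = (g - 1*7)/(-65 + k) = (g - 7)/(-65 + k) = (-7 + g)/(-65 + k))
(s(70, 44) - 4024)/(4439/F + 3167) = ((-7 + 70)/(-65 + 44) - 4024)/(4439/(-3680) + 3167) = (63/(-21) - 4024)/(4439*(-1/3680) + 3167) = (-1/21*63 - 4024)/(-193/160 + 3167) = (-3 - 4024)/(506527/160) = -4027*160/506527 = -644320/506527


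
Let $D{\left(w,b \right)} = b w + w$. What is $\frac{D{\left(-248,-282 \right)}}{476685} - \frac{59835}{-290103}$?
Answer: $\frac{1476943783}{4190537835} \approx 0.35245$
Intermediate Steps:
$D{\left(w,b \right)} = w + b w$
$\frac{D{\left(-248,-282 \right)}}{476685} - \frac{59835}{-290103} = \frac{\left(-248\right) \left(1 - 282\right)}{476685} - \frac{59835}{-290103} = \left(-248\right) \left(-281\right) \frac{1}{476685} - - \frac{19945}{96701} = 69688 \cdot \frac{1}{476685} + \frac{19945}{96701} = \frac{69688}{476685} + \frac{19945}{96701} = \frac{1476943783}{4190537835}$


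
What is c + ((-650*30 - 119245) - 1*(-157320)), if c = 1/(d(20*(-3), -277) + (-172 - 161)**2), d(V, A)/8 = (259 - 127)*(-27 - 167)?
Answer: 1745585624/93975 ≈ 18575.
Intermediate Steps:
d(V, A) = -204864 (d(V, A) = 8*((259 - 127)*(-27 - 167)) = 8*(132*(-194)) = 8*(-25608) = -204864)
c = -1/93975 (c = 1/(-204864 + (-172 - 161)**2) = 1/(-204864 + (-333)**2) = 1/(-204864 + 110889) = 1/(-93975) = -1/93975 ≈ -1.0641e-5)
c + ((-650*30 - 119245) - 1*(-157320)) = -1/93975 + ((-650*30 - 119245) - 1*(-157320)) = -1/93975 + ((-19500 - 119245) + 157320) = -1/93975 + (-138745 + 157320) = -1/93975 + 18575 = 1745585624/93975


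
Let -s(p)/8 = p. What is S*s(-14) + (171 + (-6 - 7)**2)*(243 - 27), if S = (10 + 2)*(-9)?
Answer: 61344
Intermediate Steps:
S = -108 (S = 12*(-9) = -108)
s(p) = -8*p
S*s(-14) + (171 + (-6 - 7)**2)*(243 - 27) = -(-864)*(-14) + (171 + (-6 - 7)**2)*(243 - 27) = -108*112 + (171 + (-13)**2)*216 = -12096 + (171 + 169)*216 = -12096 + 340*216 = -12096 + 73440 = 61344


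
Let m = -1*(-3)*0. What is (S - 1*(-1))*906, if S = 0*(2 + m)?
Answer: 906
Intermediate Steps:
m = 0 (m = 3*0 = 0)
S = 0 (S = 0*(2 + 0) = 0*2 = 0)
(S - 1*(-1))*906 = (0 - 1*(-1))*906 = (0 + 1)*906 = 1*906 = 906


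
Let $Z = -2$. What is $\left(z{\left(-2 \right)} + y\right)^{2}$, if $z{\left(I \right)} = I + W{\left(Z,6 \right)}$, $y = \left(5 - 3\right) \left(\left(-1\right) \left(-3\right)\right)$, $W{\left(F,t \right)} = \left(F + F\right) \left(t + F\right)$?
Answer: $144$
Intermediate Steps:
$W{\left(F,t \right)} = 2 F \left(F + t\right)$
$y = 6$ ($y = 2 \cdot 3 = 6$)
$z{\left(I \right)} = -16 + I$ ($z{\left(I \right)} = I + 2 \left(-2\right) \left(-2 + 6\right) = I + 2 \left(-2\right) 4 = I - 16 = -16 + I$)
$\left(z{\left(-2 \right)} + y\right)^{2} = \left(\left(-16 - 2\right) + 6\right)^{2} = \left(-18 + 6\right)^{2} = \left(-12\right)^{2} = 144$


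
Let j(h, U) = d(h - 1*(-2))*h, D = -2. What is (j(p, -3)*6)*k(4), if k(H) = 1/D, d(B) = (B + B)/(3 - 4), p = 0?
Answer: 0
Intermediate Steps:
d(B) = -2*B (d(B) = (2*B)/(-1) = (2*B)*(-1) = -2*B)
k(H) = -½ (k(H) = 1/(-2) = -½)
j(h, U) = h*(-4 - 2*h) (j(h, U) = (-2*(h - 1*(-2)))*h = (-2*(h + 2))*h = (-2*(2 + h))*h = (-4 - 2*h)*h = h*(-4 - 2*h))
(j(p, -3)*6)*k(4) = ((2*0*(-2 - 1*0))*6)*(-½) = ((2*0*(-2 + 0))*6)*(-½) = ((2*0*(-2))*6)*(-½) = (0*6)*(-½) = 0*(-½) = 0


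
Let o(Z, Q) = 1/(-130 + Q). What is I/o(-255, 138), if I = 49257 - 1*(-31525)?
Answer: 646256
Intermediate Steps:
I = 80782 (I = 49257 + 31525 = 80782)
I/o(-255, 138) = 80782/(1/(-130 + 138)) = 80782/(1/8) = 80782/(⅛) = 80782*8 = 646256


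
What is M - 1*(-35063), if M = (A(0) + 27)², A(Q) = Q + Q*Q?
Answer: 35792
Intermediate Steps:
A(Q) = Q + Q²
M = 729 (M = (0*(1 + 0) + 27)² = (0*1 + 27)² = (0 + 27)² = 27² = 729)
M - 1*(-35063) = 729 - 1*(-35063) = 729 + 35063 = 35792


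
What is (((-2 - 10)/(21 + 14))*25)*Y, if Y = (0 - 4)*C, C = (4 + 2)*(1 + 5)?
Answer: 8640/7 ≈ 1234.3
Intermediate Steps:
C = 36 (C = 6*6 = 36)
Y = -144 (Y = (0 - 4)*36 = -4*36 = -144)
(((-2 - 10)/(21 + 14))*25)*Y = (((-2 - 10)/(21 + 14))*25)*(-144) = (-12/35*25)*(-144) = (-12*1/35*25)*(-144) = -12/35*25*(-144) = -60/7*(-144) = 8640/7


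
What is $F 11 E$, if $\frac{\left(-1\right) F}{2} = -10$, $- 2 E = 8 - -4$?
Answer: $-1320$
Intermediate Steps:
$E = -6$ ($E = - \frac{8 - -4}{2} = - \frac{8 + 4}{2} = \left(- \frac{1}{2}\right) 12 = -6$)
$F = 20$ ($F = \left(-2\right) \left(-10\right) = 20$)
$F 11 E = 20 \cdot 11 \left(-6\right) = 220 \left(-6\right) = -1320$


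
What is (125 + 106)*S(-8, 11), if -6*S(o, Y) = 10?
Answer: -385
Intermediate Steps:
S(o, Y) = -5/3 (S(o, Y) = -1/6*10 = -5/3)
(125 + 106)*S(-8, 11) = (125 + 106)*(-5/3) = 231*(-5/3) = -385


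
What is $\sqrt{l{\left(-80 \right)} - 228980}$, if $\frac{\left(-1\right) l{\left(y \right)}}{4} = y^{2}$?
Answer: $2 i \sqrt{63645} \approx 504.56 i$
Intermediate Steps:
$l{\left(y \right)} = - 4 y^{2}$
$\sqrt{l{\left(-80 \right)} - 228980} = \sqrt{- 4 \left(-80\right)^{2} - 228980} = \sqrt{\left(-4\right) 6400 - 228980} = \sqrt{-25600 - 228980} = \sqrt{-254580} = 2 i \sqrt{63645}$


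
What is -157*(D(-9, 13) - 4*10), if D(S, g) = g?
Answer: 4239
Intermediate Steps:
-157*(D(-9, 13) - 4*10) = -157*(13 - 4*10) = -157*(13 - 40) = -157*(-27) = 4239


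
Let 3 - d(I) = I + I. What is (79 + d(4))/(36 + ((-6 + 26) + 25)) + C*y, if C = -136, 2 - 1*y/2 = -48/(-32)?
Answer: -10942/81 ≈ -135.09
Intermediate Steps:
y = 1 (y = 4 - (-96)/(-32) = 4 - (-96)*(-1)/32 = 4 - 2*3/2 = 4 - 3 = 1)
d(I) = 3 - 2*I (d(I) = 3 - (I + I) = 3 - 2*I)
(79 + d(4))/(36 + ((-6 + 26) + 25)) + C*y = (79 + (3 - 2*4))/(36 + ((-6 + 26) + 25)) - 136*1 = (79 + (3 - 8))/(36 + (20 + 25)) - 136 = (79 - 5)/(36 + 45) - 136 = 74/81 - 136 = -10942/81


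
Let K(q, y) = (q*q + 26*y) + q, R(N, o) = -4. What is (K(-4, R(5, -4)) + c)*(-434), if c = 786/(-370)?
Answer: 7557242/185 ≈ 40850.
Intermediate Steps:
c = -393/185 (c = 786*(-1/370) = -393/185 ≈ -2.1243)
K(q, y) = q + q² + 26*y (K(q, y) = (q² + 26*y) + q = q + q² + 26*y)
(K(-4, R(5, -4)) + c)*(-434) = ((-4 + (-4)² + 26*(-4)) - 393/185)*(-434) = ((-4 + 16 - 104) - 393/185)*(-434) = (-92 - 393/185)*(-434) = -17413/185*(-434) = 7557242/185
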